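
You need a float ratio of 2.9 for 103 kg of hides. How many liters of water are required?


298.7 L

Water = hide weight x target ratio
Water = 103 x 2.9 = 298.7 L


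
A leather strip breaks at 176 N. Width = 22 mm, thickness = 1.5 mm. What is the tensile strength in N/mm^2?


Cross-sectional area = 22 x 1.5 = 33.0 mm^2
Tensile strength = 176 / 33.0 = 5.33 N/mm^2


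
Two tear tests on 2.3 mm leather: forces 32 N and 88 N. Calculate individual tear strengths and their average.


Tear 1 = 13.9 N/mm
Tear 2 = 38.3 N/mm
Average = 26.1 N/mm

Tear 1 = 32 / 2.3 = 13.9 N/mm
Tear 2 = 88 / 2.3 = 38.3 N/mm
Average = (13.9 + 38.3) / 2 = 26.1 N/mm


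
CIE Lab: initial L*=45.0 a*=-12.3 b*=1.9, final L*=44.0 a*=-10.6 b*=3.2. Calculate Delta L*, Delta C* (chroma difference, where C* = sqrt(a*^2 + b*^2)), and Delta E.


Delta L* = 44.0 - 45.0 = -1.0
C1* = sqrt((-12.3)^2 + (1.9)^2) = 12.446
C2* = sqrt((-10.6)^2 + (3.2)^2) = 11.072
Delta C* = 11.072 - 12.446 = -1.37
Delta E = sqrt((-1.0)^2 + (1.7)^2 + (1.3)^2) = 2.36


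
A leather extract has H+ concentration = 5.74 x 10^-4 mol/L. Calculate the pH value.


pH = -log10[H+]
pH = -log10(5.74 x 10^-4) = 3.24


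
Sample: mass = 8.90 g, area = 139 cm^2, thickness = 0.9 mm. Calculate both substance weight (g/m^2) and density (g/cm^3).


SW = 8.90 / 139 x 10000 = 640.3 g/m^2
Volume = 139 x 0.9 / 10 = 12.51 cm^3
Density = 8.90 / 12.51 = 0.711 g/cm^3


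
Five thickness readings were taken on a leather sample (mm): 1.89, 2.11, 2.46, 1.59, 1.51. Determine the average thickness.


Sum = 1.89 + 2.11 + 2.46 + 1.59 + 1.51 = 9.56
Average = 9.56 / 5 = 1.91 mm


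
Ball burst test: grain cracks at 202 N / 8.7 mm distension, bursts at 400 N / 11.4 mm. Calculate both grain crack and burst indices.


Crack index = 202 / 8.7 = 23.2 N/mm
Burst index = 400 / 11.4 = 35.1 N/mm


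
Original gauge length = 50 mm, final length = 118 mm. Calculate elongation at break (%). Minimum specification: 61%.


Elongation = 136.0%
Meets spec: Yes

Extension = 118 - 50 = 68 mm
Elongation = 68 / 50 x 100 = 136.0%
Minimum required: 61%
Meets specification: Yes


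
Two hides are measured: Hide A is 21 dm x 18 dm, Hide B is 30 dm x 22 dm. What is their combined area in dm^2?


Hide A area = 21 x 18 = 378 dm^2
Hide B area = 30 x 22 = 660 dm^2
Total = 378 + 660 = 1038 dm^2


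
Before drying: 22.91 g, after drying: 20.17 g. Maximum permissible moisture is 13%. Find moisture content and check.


MC = (22.91 - 20.17) / 22.91 x 100 = 12.0%
Maximum: 13%
Acceptable: Yes


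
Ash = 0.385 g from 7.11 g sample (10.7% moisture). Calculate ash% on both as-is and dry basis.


As-is ash% = 0.385 / 7.11 x 100 = 5.41%
Dry mass = 7.11 x (100 - 10.7) / 100 = 6.34923 g
Dry-basis ash% = 0.385 / 6.34923 x 100 = 6.06%


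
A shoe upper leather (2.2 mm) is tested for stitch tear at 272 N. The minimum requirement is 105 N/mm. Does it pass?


STS = 123.6 N/mm
Passes: Yes

STS = 272 / 2.2 = 123.6 N/mm
Minimum required: 105 N/mm
Passes: Yes


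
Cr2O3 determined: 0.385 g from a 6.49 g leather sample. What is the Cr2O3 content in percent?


Cr2O3% = 0.385 / 6.49 x 100
Cr2O3% = 5.93%


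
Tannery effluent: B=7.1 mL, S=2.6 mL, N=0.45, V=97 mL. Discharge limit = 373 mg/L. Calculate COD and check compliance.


COD = (7.1 - 2.6) x 0.45 x 8000 / 97 = 167.0 mg/L
Limit: 373 mg/L
Compliant: Yes


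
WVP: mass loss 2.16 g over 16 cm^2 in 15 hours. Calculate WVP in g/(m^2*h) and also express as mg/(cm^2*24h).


WVP = 90.00 g/(m^2*h)
Daily rate = 216.00 mg/(cm^2*24h)


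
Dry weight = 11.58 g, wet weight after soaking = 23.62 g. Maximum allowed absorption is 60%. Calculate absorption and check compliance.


Absorption = 104.0%
Compliant: No

WA = (23.62 - 11.58) / 11.58 x 100 = 104.0%
Maximum allowed: 60%
Compliant: No


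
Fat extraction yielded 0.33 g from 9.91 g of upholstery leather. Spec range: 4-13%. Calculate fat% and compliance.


Fat% = 0.33 / 9.91 x 100 = 3.3%
Spec range: 4-13%
Compliant: No


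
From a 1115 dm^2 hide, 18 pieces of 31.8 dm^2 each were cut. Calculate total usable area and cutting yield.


Usable area = 572.4 dm^2
Yield = 51.3%

Total usable = 18 x 31.8 = 572.4 dm^2
Yield = 572.4 / 1115 x 100 = 51.3%


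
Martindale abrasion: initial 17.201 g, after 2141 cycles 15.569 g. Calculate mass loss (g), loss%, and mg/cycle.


Loss = 17.201 - 15.569 = 1.632 g
Loss% = 1.632 / 17.201 x 100 = 9.49%
Rate = 1.632 / 2141 x 1000 = 0.762 mg/cycle


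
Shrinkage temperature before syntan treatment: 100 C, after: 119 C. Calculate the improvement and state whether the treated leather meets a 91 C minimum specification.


Improvement = 19 C
Meets 91 C spec: Yes

Improvement = 119 - 100 = 19 C
Spec check: 119 C >= 91 C? Yes


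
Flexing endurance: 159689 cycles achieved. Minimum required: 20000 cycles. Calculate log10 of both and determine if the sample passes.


Achieved: log10 = 5.20
Required: log10 = 4.30
Passes: Yes

log10(159689) = 5.20
log10(20000) = 4.30
Passes: Yes


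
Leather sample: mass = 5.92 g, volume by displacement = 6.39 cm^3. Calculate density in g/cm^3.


Density = mass / volume
Density = 5.92 / 6.39 = 0.926 g/cm^3


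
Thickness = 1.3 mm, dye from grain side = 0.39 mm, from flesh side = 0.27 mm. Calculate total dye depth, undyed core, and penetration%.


Total dyed = 0.66 mm
Undyed core = 0.64 mm
Penetration = 50.8%

Total dyed = 0.39 + 0.27 = 0.66 mm
Undyed core = 1.3 - 0.66 = 0.64 mm
Penetration = 0.66 / 1.3 x 100 = 50.8%


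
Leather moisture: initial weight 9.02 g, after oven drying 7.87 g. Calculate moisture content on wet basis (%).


Moisture = 9.02 - 7.87 = 1.15 g
MC = 1.15 / 9.02 x 100 = 12.7%


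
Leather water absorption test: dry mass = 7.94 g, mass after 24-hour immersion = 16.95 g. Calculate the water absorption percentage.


Water absorbed = 16.95 - 7.94 = 9.01 g
WA% = 9.01 / 7.94 x 100 = 113.5%


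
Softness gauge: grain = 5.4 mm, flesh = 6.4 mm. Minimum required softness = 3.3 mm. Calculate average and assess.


Average softness = 5.90 mm
Meets requirement: Yes


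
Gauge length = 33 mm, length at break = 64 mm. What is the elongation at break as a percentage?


Extension = 64 - 33 = 31 mm
Elongation = 31 / 33 x 100 = 93.9%


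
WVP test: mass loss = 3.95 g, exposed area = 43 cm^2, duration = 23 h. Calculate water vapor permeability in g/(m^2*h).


WVP = mass_loss / (area x time) x 10000
WVP = 3.95 / (43 x 23) x 10000
WVP = 3.95 / 989 x 10000 = 39.94 g/(m^2*h)


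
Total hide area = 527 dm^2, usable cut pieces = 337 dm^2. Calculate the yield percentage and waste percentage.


Yield = 337 / 527 x 100 = 63.9%
Waste = 527 - 337 = 190 dm^2
Waste% = 100 - 63.9 = 36.1%


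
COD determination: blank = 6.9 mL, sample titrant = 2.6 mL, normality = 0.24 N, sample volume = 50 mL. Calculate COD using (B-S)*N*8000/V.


165.1 mg/L

COD = (6.9 - 2.6) x 0.24 x 8000 / 50
COD = 4.3 x 0.24 x 8000 / 50
COD = 165.1 mg/L


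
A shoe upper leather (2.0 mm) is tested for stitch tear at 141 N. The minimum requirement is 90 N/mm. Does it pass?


STS = 70.5 N/mm
Passes: No

STS = 141 / 2.0 = 70.5 N/mm
Minimum required: 90 N/mm
Passes: No


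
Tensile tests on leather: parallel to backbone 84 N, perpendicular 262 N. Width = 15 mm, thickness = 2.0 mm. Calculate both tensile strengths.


Parallel = 2.80 N/mm^2
Perpendicular = 8.73 N/mm^2


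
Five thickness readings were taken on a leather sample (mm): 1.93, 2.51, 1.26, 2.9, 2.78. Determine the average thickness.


Sum = 1.93 + 2.51 + 1.26 + 2.9 + 2.78 = 11.38
Average = 11.38 / 5 = 2.28 mm


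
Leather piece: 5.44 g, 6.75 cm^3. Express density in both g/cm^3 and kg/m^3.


Density = 5.44 / 6.75 = 0.806 g/cm^3
Convert: 0.806 x 1000 = 806 kg/m^3


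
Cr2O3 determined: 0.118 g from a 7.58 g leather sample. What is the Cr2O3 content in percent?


1.56%


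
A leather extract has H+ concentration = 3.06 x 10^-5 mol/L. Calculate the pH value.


pH = -log10[H+]
pH = -log10(3.06 x 10^-5) = 4.51


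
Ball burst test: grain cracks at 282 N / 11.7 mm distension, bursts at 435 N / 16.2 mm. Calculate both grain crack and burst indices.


Crack index = 282 / 11.7 = 24.1 N/mm
Burst index = 435 / 16.2 = 26.9 N/mm


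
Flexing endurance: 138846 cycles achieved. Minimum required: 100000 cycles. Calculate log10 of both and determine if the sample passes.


log10(138846) = 5.14
log10(100000) = 5.00
Passes: Yes


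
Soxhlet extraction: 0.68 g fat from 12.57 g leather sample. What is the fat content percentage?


Fat content = 0.68 / 12.57 x 100
Fat = 5.4%


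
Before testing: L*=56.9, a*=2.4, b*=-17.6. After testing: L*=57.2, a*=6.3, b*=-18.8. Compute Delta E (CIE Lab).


dL = 57.2 - 56.9 = 0.3
da = 6.3 - 2.4 = 3.9
db = -18.8 - (-17.6) = -1.2
dE = sqrt((0.3)^2 + (3.9)^2 + (-1.2)^2) = 4.09


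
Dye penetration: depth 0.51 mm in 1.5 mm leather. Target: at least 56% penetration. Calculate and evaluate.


Penetration = 34.0%
Meets target: No


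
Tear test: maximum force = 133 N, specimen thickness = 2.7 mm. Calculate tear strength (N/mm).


49.3 N/mm

Tear strength = force / thickness
Tear = 133 / 2.7 = 49.3 N/mm


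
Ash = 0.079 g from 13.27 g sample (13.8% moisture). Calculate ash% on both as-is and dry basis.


As-is ash% = 0.079 / 13.27 x 100 = 0.60%
Dry mass = 13.27 x (100 - 13.8) / 100 = 11.43874 g
Dry-basis ash% = 0.079 / 11.43874 x 100 = 0.69%


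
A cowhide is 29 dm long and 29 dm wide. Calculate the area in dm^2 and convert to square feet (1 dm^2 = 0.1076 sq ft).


841 dm^2
90.49 sq ft

Area = 29 x 29 = 841 dm^2
Conversion: 841 x 0.1076 = 90.49 sq ft


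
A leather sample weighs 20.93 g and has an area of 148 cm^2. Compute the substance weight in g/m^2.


Substance weight = mass / area x 10000
SW = 20.93 / 148 x 10000
SW = 1414.2 g/m^2


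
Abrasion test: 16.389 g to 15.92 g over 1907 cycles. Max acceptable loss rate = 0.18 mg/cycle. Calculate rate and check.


Loss = 16.389 - 15.92 = 0.469 g
Rate = 0.469 g / 1907 cycles x 1000 = 0.246 mg/cycle
Max = 0.18 mg/cycle
Passes: No


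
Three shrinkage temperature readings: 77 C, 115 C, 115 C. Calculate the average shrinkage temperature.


102.3 C

Average = (77 + 115 + 115) / 3
Average = 307 / 3 = 102.3 C


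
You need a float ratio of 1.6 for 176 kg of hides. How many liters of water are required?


281.6 L

Water = hide weight x target ratio
Water = 176 x 1.6 = 281.6 L


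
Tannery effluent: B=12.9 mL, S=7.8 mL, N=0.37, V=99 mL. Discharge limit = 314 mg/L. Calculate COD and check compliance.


COD = (12.9 - 7.8) x 0.37 x 8000 / 99 = 152.5 mg/L
Limit: 314 mg/L
Compliant: Yes


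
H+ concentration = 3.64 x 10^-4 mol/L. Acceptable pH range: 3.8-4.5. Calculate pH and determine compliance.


pH = 3.44
Compliant: No

pH = -log10(3.64 x 10^-4) = 3.44
Range: 3.8 to 4.5
Compliant: No


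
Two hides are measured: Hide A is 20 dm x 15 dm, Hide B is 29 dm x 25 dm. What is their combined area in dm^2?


1025 dm^2

Hide A area = 20 x 15 = 300 dm^2
Hide B area = 29 x 25 = 725 dm^2
Total = 300 + 725 = 1025 dm^2


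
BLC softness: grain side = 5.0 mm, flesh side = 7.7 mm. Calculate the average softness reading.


Average = (5.0 + 7.7) / 2
Average = 6.35 mm


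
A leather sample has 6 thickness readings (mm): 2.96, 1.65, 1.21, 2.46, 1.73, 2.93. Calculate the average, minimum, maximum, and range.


Average = 2.16 mm
Min = 1.21 mm
Max = 2.96 mm
Range = 1.75 mm


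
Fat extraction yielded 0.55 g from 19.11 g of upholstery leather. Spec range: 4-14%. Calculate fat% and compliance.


Fat% = 0.55 / 19.11 x 100 = 2.9%
Spec range: 4-14%
Compliant: No


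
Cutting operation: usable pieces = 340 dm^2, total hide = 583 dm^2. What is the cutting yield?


Yield = usable / total x 100
Yield = 340 / 583 x 100 = 58.3%


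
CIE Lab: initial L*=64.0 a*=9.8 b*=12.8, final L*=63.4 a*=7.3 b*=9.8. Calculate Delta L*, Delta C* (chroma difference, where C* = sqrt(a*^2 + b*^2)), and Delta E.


Delta L* = 63.4 - 64.0 = -0.6
C1* = sqrt((9.8)^2 + (12.8)^2) = 16.121
C2* = sqrt((7.3)^2 + (9.8)^2) = 12.220
Delta C* = 12.220 - 16.121 = -3.90
Delta E = sqrt((-0.6)^2 + (-2.5)^2 + (-3.0)^2) = 3.95


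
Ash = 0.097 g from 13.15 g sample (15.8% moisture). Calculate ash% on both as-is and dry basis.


As-is ash% = 0.097 / 13.15 x 100 = 0.74%
Dry mass = 13.15 x (100 - 15.8) / 100 = 11.0723 g
Dry-basis ash% = 0.097 / 11.0723 x 100 = 0.88%


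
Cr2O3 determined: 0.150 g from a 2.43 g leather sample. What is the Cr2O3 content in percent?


6.17%


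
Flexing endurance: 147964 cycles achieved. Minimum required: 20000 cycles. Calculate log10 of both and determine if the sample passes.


log10(147964) = 5.17
log10(20000) = 4.30
Passes: Yes


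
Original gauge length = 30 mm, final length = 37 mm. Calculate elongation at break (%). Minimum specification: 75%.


Extension = 37 - 30 = 7 mm
Elongation = 7 / 30 x 100 = 23.3%
Minimum required: 75%
Meets specification: No


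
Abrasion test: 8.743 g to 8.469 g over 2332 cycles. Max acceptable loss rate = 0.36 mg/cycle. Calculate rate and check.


Loss = 8.743 - 8.469 = 0.274 g
Rate = 0.274 g / 2332 cycles x 1000 = 0.117 mg/cycle
Max = 0.36 mg/cycle
Passes: Yes


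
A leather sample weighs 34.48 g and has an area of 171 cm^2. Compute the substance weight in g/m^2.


Substance weight = mass / area x 10000
SW = 34.48 / 171 x 10000
SW = 2016.4 g/m^2


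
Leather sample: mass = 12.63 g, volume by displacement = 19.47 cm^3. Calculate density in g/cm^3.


0.649 g/cm^3


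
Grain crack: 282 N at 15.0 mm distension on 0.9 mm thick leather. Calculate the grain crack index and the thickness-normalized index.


Crack index = 282 / 15.0 = 18.8 N/mm
Normalized = 18.8 / 0.9 = 20.9 N/mm per mm


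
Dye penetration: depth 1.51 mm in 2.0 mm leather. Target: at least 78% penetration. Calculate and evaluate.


Penetration = 1.51 / 2.0 x 100 = 75.5%
Target: 78%
Meets target: No


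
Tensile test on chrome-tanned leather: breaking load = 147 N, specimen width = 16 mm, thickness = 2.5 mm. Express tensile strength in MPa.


Cross-section = 16 x 2.5 = 40.0 mm^2
TS = 147 / 40.0 = 3.68 MPa
(1 N/mm^2 = 1 MPa)


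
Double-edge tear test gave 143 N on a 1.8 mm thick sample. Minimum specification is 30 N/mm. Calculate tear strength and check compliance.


Tear strength = 79.4 N/mm
Compliant: Yes


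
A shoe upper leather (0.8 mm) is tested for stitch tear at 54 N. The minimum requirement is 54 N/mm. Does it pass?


STS = 67.5 N/mm
Passes: Yes


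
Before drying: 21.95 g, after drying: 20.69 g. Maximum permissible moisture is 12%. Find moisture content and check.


Moisture content = 5.7%
Acceptable: Yes


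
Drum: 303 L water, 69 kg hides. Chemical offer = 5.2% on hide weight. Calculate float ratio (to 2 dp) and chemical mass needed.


Float ratio = 4.39
Chemical needed = 3.588 kg

Float ratio = 303 / 69 = 4.39
Chemical = 69 x 5.2 / 100 = 3.588 kg


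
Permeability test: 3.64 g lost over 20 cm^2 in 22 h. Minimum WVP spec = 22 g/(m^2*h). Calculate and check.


WVP = 82.73 g/(m^2*h)
Meets specification: Yes

WVP = 3.64 / (20 x 22) x 10000 = 82.73 g/(m^2*h)
Minimum: 22 g/(m^2*h)
Meets spec: Yes


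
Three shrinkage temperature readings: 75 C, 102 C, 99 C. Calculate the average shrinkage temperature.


92.0 C

Average = (75 + 102 + 99) / 3
Average = 276 / 3 = 92.0 C


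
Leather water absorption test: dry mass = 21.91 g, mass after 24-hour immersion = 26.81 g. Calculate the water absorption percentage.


22.4%


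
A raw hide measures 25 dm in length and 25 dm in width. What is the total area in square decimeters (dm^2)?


Area = length x width
Area = 25 x 25 = 625 dm^2


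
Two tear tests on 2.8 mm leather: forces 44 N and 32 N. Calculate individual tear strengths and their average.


Tear 1 = 44 / 2.8 = 15.7 N/mm
Tear 2 = 32 / 2.8 = 11.4 N/mm
Average = (15.7 + 11.4) / 2 = 13.6 N/mm


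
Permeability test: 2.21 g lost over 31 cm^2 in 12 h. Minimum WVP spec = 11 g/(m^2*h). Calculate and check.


WVP = 59.41 g/(m^2*h)
Meets specification: Yes

WVP = 2.21 / (31 x 12) x 10000 = 59.41 g/(m^2*h)
Minimum: 11 g/(m^2*h)
Meets spec: Yes


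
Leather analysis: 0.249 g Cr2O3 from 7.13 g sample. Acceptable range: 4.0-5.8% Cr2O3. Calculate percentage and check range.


Cr2O3 = 3.49%
Within range: No

Cr2O3% = 0.249 / 7.13 x 100 = 3.49%
Acceptable range: 4.0 to 5.8%
Within range: No


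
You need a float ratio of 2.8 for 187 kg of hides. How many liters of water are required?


Water = hide weight x target ratio
Water = 187 x 2.8 = 523.6 L


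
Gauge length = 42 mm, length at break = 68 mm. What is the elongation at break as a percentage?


61.9%

Extension = 68 - 42 = 26 mm
Elongation = 26 / 42 x 100 = 61.9%


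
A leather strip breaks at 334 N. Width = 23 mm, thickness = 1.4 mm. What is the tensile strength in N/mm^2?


Cross-sectional area = 23 x 1.4 = 32.2 mm^2
Tensile strength = 334 / 32.2 = 10.37 N/mm^2


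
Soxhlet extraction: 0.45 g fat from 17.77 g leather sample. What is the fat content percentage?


2.5%


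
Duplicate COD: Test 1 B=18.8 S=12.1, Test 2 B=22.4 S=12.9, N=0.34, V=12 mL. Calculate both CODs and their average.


COD1 = 1518.7 mg/L
COD2 = 2153.3 mg/L
Average = 1836.0 mg/L

COD1 = (18.8 - 12.1) x 0.34 x 8000 / 12 = 1518.7 mg/L
COD2 = (22.4 - 12.9) x 0.34 x 8000 / 12 = 2153.3 mg/L
Average = (1518.7 + 2153.3) / 2 = 1836.0 mg/L


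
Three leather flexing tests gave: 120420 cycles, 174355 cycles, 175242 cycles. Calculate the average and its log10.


Average = (120420 + 174355 + 175242) / 3 = 156672 cycles
log10(156672) = 5.19


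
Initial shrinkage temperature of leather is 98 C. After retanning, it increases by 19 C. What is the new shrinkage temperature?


New Ts = 98 + 19 = 117 C


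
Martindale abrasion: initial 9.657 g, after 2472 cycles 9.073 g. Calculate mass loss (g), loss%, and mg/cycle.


Mass loss = 0.584 g
Loss = 6.05%
Rate = 0.236 mg/cycle

Loss = 9.657 - 9.073 = 0.584 g
Loss% = 0.584 / 9.657 x 100 = 6.05%
Rate = 0.584 / 2472 x 1000 = 0.236 mg/cycle


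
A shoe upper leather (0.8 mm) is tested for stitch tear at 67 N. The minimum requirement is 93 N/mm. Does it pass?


STS = 67 / 0.8 = 83.8 N/mm
Minimum required: 93 N/mm
Passes: No


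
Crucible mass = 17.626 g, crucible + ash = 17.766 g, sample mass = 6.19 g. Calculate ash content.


Ash mass = 17.766 - 17.626 = 0.140 g
Ash% = 0.140 / 6.19 x 100 = 2.26%


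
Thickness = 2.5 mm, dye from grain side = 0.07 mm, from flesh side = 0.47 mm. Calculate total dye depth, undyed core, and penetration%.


Total dyed = 0.54 mm
Undyed core = 1.96 mm
Penetration = 21.6%

Total dyed = 0.07 + 0.47 = 0.54 mm
Undyed core = 2.5 - 0.54 = 1.96 mm
Penetration = 0.54 / 2.5 x 100 = 21.6%


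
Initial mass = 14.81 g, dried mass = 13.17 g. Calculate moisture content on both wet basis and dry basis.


Moisture lost = 14.81 - 13.17 = 1.64 g
Wet basis MC = 1.64 / 14.81 x 100 = 11.1%
Dry basis MC = 1.64 / 13.17 x 100 = 12.5%


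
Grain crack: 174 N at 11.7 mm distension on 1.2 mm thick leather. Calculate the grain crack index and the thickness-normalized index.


Crack index = 174 / 11.7 = 14.9 N/mm
Normalized = 14.9 / 1.2 = 12.4 N/mm per mm


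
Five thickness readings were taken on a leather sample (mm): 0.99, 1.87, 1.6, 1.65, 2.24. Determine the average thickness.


1.67 mm

Sum = 0.99 + 1.87 + 1.6 + 1.65 + 2.24 = 8.35
Average = 8.35 / 5 = 1.67 mm


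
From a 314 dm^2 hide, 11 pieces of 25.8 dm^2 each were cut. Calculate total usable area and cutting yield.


Total usable = 11 x 25.8 = 283.8 dm^2
Yield = 283.8 / 314 x 100 = 90.4%


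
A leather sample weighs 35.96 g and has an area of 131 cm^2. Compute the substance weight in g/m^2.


2745.0 g/m^2

Substance weight = mass / area x 10000
SW = 35.96 / 131 x 10000
SW = 2745.0 g/m^2


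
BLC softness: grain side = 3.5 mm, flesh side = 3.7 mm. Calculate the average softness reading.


3.60 mm


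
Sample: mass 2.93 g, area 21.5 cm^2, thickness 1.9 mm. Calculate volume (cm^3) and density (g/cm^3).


Volume = 4.085 cm^3
Density = 0.717 g/cm^3


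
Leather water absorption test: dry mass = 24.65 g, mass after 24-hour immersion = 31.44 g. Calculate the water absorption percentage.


Water absorbed = 31.44 - 24.65 = 6.79 g
WA% = 6.79 / 24.65 x 100 = 27.5%


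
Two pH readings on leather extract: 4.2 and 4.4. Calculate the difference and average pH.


Difference = 0.2
Average pH = 4.30

Difference = |4.2 - 4.4| = 0.2
Average = (4.2 + 4.4) / 2 = 4.30


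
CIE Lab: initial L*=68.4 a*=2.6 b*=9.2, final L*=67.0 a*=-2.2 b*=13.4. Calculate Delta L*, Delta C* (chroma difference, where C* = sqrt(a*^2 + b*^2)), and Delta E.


Delta L* = -1.4
Delta C* = 4.02
Delta E = 6.53


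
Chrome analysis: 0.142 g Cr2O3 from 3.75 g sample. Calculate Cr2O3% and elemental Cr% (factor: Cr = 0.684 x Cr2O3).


Cr2O3% = 0.142 / 3.75 x 100 = 3.79%
Cr% = 3.79 x 0.684 = 2.59%


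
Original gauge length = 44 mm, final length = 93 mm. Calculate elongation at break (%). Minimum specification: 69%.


Elongation = 111.4%
Meets spec: Yes


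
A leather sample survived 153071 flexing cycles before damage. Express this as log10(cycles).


5.18


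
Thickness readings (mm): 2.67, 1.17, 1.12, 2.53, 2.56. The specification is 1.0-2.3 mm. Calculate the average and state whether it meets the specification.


Average = 2.01 mm
Within specification: Yes


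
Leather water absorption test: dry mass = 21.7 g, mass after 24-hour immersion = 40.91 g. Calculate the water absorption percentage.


Water absorbed = 40.91 - 21.7 = 19.21 g
WA% = 19.21 / 21.7 x 100 = 88.5%


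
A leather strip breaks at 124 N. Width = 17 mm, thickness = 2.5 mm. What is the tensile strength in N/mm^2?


2.92 N/mm^2

Cross-sectional area = 17 x 2.5 = 42.5 mm^2
Tensile strength = 124 / 42.5 = 2.92 N/mm^2


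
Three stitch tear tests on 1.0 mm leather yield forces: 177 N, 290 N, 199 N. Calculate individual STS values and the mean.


STS1 = 177.0 N/mm
STS2 = 290.0 N/mm
STS3 = 199.0 N/mm
Mean = 222.0 N/mm


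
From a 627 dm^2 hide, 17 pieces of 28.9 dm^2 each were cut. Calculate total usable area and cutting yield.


Usable area = 491.3 dm^2
Yield = 78.4%

Total usable = 17 x 28.9 = 491.3 dm^2
Yield = 491.3 / 627 x 100 = 78.4%


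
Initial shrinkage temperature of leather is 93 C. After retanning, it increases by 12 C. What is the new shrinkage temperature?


New Ts = 93 + 12 = 105 C


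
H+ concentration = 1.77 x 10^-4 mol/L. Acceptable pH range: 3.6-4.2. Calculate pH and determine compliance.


pH = -log10(1.77 x 10^-4) = 3.75
Range: 3.6 to 4.2
Compliant: Yes


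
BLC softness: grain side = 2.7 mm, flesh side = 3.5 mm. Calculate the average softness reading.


3.10 mm

Average = (2.7 + 3.5) / 2
Average = 3.10 mm


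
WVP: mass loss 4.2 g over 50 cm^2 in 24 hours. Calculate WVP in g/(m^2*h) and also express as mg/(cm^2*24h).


WVP = 4.2 / (50 x 24) x 10000 = 35.00 g/(m^2*h)
Mass loss in mg = 4.2 x 1000 = 4200 mg
Per cm^2 per 24h in mg: 4200 x 24 / (50 x 24) = 100800 / 1200 = 84.00 mg/(cm^2*24h)


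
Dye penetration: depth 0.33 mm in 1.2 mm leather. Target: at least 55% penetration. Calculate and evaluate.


Penetration = 27.5%
Meets target: No


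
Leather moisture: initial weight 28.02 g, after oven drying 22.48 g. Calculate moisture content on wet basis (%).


Moisture = 28.02 - 22.48 = 5.54 g
MC = 5.54 / 28.02 x 100 = 19.8%


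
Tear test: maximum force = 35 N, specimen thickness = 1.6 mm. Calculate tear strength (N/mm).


Tear strength = force / thickness
Tear = 35 / 1.6 = 21.9 N/mm


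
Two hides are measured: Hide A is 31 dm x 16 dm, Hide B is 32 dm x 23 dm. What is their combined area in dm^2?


1232 dm^2

Hide A area = 31 x 16 = 496 dm^2
Hide B area = 32 x 23 = 736 dm^2
Total = 496 + 736 = 1232 dm^2


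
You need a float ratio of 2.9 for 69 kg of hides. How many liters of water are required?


Water = hide weight x target ratio
Water = 69 x 2.9 = 200.1 L


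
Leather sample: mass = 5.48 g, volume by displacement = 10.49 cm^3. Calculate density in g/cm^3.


Density = mass / volume
Density = 5.48 / 10.49 = 0.522 g/cm^3


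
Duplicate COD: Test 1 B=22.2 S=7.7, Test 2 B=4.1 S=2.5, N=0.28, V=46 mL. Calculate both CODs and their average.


COD1 = (22.2 - 7.7) x 0.28 x 8000 / 46 = 706.1 mg/L
COD2 = (4.1 - 2.5) x 0.28 x 8000 / 46 = 77.9 mg/L
Average = (706.1 + 77.9) / 2 = 392.0 mg/L


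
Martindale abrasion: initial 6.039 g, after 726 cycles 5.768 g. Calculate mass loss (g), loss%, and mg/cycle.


Loss = 6.039 - 5.768 = 0.271 g
Loss% = 0.271 / 6.039 x 100 = 4.49%
Rate = 0.271 / 726 x 1000 = 0.373 mg/cycle


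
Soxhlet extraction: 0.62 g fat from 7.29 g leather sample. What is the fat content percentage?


Fat content = 0.62 / 7.29 x 100
Fat = 8.5%


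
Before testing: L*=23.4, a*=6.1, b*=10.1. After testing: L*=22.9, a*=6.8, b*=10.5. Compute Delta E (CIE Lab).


dL = 22.9 - 23.4 = -0.5
da = 6.8 - 6.1 = 0.7
db = 10.5 - 10.1 = 0.4
dE = sqrt((-0.5)^2 + (0.7)^2 + (0.4)^2) = 0.95


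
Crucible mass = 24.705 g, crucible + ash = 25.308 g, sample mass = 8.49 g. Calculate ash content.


Ash mass = 0.603 g
Ash content = 7.10%

Ash mass = 25.308 - 24.705 = 0.603 g
Ash% = 0.603 / 8.49 x 100 = 7.10%


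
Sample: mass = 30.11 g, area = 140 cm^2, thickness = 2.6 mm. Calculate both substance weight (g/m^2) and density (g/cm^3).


SW = 30.11 / 140 x 10000 = 2150.7 g/m^2
Volume = 140 x 2.6 / 10 = 36.40 cm^3
Density = 30.11 / 36.40 = 0.827 g/cm^3


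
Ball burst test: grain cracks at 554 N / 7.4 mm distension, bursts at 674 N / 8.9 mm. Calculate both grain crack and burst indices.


Crack index = 74.9 N/mm
Burst index = 75.7 N/mm


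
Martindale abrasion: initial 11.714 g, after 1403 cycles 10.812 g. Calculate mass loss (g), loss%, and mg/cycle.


Mass loss = 0.902 g
Loss = 7.70%
Rate = 0.643 mg/cycle


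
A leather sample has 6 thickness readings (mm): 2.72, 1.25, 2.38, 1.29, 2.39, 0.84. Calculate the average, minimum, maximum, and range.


Sum = 10.87
Average = 10.87 / 6 = 1.81 mm
Minimum = 0.84 mm
Maximum = 2.72 mm
Range = 2.72 - 0.84 = 1.88 mm


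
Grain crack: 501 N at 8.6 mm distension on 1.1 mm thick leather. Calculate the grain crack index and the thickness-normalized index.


Crack index = 58.3 N/mm
Normalized index = 53.0 N/mm per mm

Crack index = 501 / 8.6 = 58.3 N/mm
Normalized = 58.3 / 1.1 = 53.0 N/mm per mm


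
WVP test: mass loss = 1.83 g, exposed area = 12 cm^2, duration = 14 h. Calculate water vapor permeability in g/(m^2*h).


WVP = mass_loss / (area x time) x 10000
WVP = 1.83 / (12 x 14) x 10000
WVP = 1.83 / 168 x 10000 = 108.93 g/(m^2*h)


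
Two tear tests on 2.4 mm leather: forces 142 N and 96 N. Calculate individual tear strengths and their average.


Tear 1 = 59.2 N/mm
Tear 2 = 40.0 N/mm
Average = 49.6 N/mm

Tear 1 = 142 / 2.4 = 59.2 N/mm
Tear 2 = 96 / 2.4 = 40.0 N/mm
Average = (59.2 + 40.0) / 2 = 49.6 N/mm


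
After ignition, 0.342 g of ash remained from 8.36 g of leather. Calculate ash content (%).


4.09%


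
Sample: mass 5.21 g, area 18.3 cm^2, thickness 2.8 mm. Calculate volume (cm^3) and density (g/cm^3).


Thickness in cm = 2.8 / 10 = 0.28 cm
Volume = 18.3 x 0.28 = 5.124 cm^3
Density = 5.21 / 5.124 = 1.017 g/cm^3


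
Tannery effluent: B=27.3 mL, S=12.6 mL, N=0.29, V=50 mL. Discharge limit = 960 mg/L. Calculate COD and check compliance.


COD = 682.1 mg/L
Compliant: Yes


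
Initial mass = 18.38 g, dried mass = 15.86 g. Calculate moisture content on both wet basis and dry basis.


Moisture lost = 18.38 - 15.86 = 2.52 g
Wet basis MC = 2.52 / 18.38 x 100 = 13.7%
Dry basis MC = 2.52 / 15.86 x 100 = 15.9%


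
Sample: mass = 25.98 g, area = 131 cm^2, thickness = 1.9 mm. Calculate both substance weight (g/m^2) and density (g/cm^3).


SW = 25.98 / 131 x 10000 = 1983.2 g/m^2
Volume = 131 x 1.9 / 10 = 24.89 cm^3
Density = 25.98 / 24.89 = 1.044 g/cm^3


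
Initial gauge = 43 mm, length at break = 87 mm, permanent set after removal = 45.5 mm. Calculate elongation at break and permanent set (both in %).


Elongation at break = (87 - 43) / 43 x 100 = 102.3%
Permanent set = (45.5 - 43) / 43 x 100 = 5.8%


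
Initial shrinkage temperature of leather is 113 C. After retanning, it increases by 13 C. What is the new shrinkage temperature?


126 C

New Ts = 113 + 13 = 126 C


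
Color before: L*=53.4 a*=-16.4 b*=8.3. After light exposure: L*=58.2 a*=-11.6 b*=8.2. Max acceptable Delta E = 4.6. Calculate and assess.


Delta E = 6.79
Passes: No


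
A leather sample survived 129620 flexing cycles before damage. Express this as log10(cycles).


5.11


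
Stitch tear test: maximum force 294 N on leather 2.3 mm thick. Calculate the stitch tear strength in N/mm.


127.8 N/mm


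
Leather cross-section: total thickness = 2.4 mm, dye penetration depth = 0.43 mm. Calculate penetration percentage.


Penetration% = 0.43 / 2.4 x 100
Penetration = 17.9%


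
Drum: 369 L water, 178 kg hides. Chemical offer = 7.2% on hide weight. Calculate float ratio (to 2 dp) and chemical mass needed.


Float ratio = 369 / 178 = 2.07
Chemical = 178 x 7.2 / 100 = 12.816 kg


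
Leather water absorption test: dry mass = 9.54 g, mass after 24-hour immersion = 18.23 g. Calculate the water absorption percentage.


Water absorbed = 18.23 - 9.54 = 8.69 g
WA% = 8.69 / 9.54 x 100 = 91.1%


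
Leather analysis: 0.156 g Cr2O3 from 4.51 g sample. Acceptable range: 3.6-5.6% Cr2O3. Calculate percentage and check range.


Cr2O3 = 3.46%
Within range: No

Cr2O3% = 0.156 / 4.51 x 100 = 3.46%
Acceptable range: 3.6 to 5.6%
Within range: No


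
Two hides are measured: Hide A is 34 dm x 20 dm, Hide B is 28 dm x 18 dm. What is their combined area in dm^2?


1184 dm^2

Hide A area = 34 x 20 = 680 dm^2
Hide B area = 28 x 18 = 504 dm^2
Total = 680 + 504 = 1184 dm^2


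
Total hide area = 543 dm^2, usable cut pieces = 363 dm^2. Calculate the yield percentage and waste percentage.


Yield = 66.9%
Waste = 33.1%

Yield = 363 / 543 x 100 = 66.9%
Waste = 543 - 363 = 180 dm^2
Waste% = 100 - 66.9 = 33.1%


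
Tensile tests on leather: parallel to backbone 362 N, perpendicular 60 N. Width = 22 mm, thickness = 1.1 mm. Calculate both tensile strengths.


Parallel = 14.96 N/mm^2
Perpendicular = 2.48 N/mm^2


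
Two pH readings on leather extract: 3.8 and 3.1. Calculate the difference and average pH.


Difference = 0.7
Average pH = 3.45

Difference = |3.8 - 3.1| = 0.7
Average = (3.8 + 3.1) / 2 = 3.45


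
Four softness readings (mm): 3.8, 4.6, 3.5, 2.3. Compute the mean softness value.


Sum = 3.8 + 4.6 + 3.5 + 2.3
Mean = 14.2 / 4 = 3.55 mm


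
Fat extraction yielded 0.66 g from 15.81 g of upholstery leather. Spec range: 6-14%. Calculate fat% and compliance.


Fat content = 4.2%
Compliant: No

Fat% = 0.66 / 15.81 x 100 = 4.2%
Spec range: 6-14%
Compliant: No


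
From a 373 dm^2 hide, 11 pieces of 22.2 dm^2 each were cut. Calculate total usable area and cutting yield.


Usable area = 244.2 dm^2
Yield = 65.5%


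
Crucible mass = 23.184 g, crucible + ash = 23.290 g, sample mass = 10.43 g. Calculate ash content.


Ash mass = 23.290 - 23.184 = 0.106 g
Ash% = 0.106 / 10.43 x 100 = 1.02%


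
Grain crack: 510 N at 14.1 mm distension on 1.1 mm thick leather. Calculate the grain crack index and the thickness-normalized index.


Crack index = 510 / 14.1 = 36.2 N/mm
Normalized = 36.2 / 1.1 = 32.9 N/mm per mm


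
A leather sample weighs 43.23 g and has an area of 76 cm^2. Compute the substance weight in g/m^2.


Substance weight = mass / area x 10000
SW = 43.23 / 76 x 10000
SW = 5688.2 g/m^2


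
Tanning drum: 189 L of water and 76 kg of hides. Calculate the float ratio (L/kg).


2.5


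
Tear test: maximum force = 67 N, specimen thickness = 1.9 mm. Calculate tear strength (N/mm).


Tear strength = force / thickness
Tear = 67 / 1.9 = 35.3 N/mm


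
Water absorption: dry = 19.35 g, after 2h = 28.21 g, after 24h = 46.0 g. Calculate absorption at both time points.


WA (2h) = (28.21 - 19.35) / 19.35 x 100 = 45.8%
WA (24h) = (46.0 - 19.35) / 19.35 x 100 = 137.7%


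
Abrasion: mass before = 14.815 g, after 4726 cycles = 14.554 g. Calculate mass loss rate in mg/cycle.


0.055 mg/cycle

Mass loss = 14.815 - 14.554 = 0.261 g
Rate = 0.261 / 4726 x 1000 = 0.055 mg/cycle


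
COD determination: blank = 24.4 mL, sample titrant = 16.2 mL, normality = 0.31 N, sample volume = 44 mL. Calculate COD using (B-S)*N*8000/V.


COD = (24.4 - 16.2) x 0.31 x 8000 / 44
COD = 8.2 x 0.31 x 8000 / 44
COD = 462.2 mg/L


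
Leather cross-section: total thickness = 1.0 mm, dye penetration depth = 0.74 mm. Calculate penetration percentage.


74.0%

Penetration% = 0.74 / 1.0 x 100
Penetration = 74.0%


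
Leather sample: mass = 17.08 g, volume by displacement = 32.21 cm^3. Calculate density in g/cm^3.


Density = mass / volume
Density = 17.08 / 32.21 = 0.530 g/cm^3


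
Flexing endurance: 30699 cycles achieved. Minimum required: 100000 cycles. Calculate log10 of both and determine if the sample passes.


Achieved: log10 = 4.49
Required: log10 = 5.00
Passes: No

log10(30699) = 4.49
log10(100000) = 5.00
Passes: No


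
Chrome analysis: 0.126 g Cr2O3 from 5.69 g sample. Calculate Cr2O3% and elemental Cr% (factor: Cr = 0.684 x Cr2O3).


Cr2O3 = 2.21%
Cr = 1.51%


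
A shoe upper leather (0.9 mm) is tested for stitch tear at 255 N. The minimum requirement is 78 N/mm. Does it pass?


STS = 255 / 0.9 = 283.3 N/mm
Minimum required: 78 N/mm
Passes: Yes


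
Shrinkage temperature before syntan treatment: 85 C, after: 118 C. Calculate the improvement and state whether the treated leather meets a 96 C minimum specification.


Improvement = 33 C
Meets 96 C spec: Yes


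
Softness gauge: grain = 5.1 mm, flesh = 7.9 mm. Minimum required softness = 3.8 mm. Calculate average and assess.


Average softness = 6.50 mm
Meets requirement: Yes


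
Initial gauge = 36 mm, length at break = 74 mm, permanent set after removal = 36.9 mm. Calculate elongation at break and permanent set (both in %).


Elongation at break = (74 - 36) / 36 x 100 = 105.6%
Permanent set = (36.9 - 36) / 36 x 100 = 2.5%


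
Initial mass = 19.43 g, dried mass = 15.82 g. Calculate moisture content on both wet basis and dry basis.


Wet basis = 18.6%
Dry basis = 22.8%


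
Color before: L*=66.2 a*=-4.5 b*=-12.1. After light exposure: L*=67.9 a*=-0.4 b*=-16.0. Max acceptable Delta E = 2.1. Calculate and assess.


dL = 1.7, da = 4.1, db = -3.9
dE = sqrt((1.7)^2 + (4.1)^2 + (-3.9)^2) = 5.91
Max = 2.1
Passes: No


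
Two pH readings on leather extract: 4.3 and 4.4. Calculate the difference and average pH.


Difference = 0.1
Average pH = 4.35

Difference = |4.3 - 4.4| = 0.1
Average = (4.3 + 4.4) / 2 = 4.35


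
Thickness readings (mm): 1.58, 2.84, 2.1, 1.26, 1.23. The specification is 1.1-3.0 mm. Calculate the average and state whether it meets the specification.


Sum = 9.01
Average = 9.01 / 5 = 1.80 mm
Specification range: 1.1 to 3.0 mm
Within spec: Yes


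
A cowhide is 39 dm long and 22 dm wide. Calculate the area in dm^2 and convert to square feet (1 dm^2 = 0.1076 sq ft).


Area = 39 x 22 = 858 dm^2
Conversion: 858 x 0.1076 = 92.32 sq ft


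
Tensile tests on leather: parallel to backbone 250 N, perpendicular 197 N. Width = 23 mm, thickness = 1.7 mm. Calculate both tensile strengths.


Parallel = 6.39 N/mm^2
Perpendicular = 5.04 N/mm^2

Area = 23 x 1.7 = 39.1 mm^2
TS (parallel) = 250 / 39.1 = 6.39 N/mm^2
TS (perpendicular) = 197 / 39.1 = 5.04 N/mm^2


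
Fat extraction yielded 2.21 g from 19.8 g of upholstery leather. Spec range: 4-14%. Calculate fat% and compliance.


Fat% = 2.21 / 19.8 x 100 = 11.2%
Spec range: 4-14%
Compliant: Yes


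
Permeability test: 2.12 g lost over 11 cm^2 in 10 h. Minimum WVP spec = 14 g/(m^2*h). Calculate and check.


WVP = 192.73 g/(m^2*h)
Meets specification: Yes


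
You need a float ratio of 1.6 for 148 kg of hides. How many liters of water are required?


236.8 L


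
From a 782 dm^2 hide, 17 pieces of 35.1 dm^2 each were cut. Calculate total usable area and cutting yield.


Total usable = 17 x 35.1 = 596.7 dm^2
Yield = 596.7 / 782 x 100 = 76.3%


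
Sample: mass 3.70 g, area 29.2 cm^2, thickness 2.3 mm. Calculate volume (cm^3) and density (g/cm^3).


Thickness in cm = 2.3 / 10 = 0.23 cm
Volume = 29.2 x 0.23 = 6.716 cm^3
Density = 3.70 / 6.716 = 0.551 g/cm^3


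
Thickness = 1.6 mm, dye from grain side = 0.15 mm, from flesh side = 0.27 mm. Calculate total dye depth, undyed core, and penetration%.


Total dyed = 0.42 mm
Undyed core = 1.18 mm
Penetration = 26.3%

Total dyed = 0.15 + 0.27 = 0.42 mm
Undyed core = 1.6 - 0.42 = 1.18 mm
Penetration = 0.42 / 1.6 x 100 = 26.3%


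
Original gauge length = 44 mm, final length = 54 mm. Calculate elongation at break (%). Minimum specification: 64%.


Extension = 54 - 44 = 10 mm
Elongation = 10 / 44 x 100 = 22.7%
Minimum required: 64%
Meets specification: No


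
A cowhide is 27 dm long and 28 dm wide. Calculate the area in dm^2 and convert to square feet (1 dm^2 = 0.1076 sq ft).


756 dm^2
81.35 sq ft

Area = 27 x 28 = 756 dm^2
Conversion: 756 x 0.1076 = 81.35 sq ft


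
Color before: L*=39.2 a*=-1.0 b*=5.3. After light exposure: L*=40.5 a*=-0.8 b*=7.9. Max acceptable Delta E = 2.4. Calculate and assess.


dL = 1.3, da = 0.2, db = 2.6
dE = sqrt((1.3)^2 + (0.2)^2 + (2.6)^2) = 2.91
Max = 2.4
Passes: No


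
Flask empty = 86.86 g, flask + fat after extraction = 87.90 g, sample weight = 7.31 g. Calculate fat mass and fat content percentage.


Fat mass = 87.90 - 86.86 = 1.04 g
Fat% = 1.04 / 7.31 x 100 = 14.2%


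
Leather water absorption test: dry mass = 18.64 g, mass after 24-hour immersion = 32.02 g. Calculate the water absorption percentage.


Water absorbed = 32.02 - 18.64 = 13.38 g
WA% = 13.38 / 18.64 x 100 = 71.8%


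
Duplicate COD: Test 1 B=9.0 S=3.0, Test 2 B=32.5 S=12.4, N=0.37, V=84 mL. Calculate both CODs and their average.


COD1 = 211.4 mg/L
COD2 = 708.3 mg/L
Average = 459.9 mg/L


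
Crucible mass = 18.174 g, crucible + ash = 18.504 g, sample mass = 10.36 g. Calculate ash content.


Ash mass = 18.504 - 18.174 = 0.330 g
Ash% = 0.330 / 10.36 x 100 = 3.19%


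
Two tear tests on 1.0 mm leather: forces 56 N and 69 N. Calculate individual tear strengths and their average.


Tear 1 = 56.0 N/mm
Tear 2 = 69.0 N/mm
Average = 62.5 N/mm

Tear 1 = 56 / 1.0 = 56.0 N/mm
Tear 2 = 69 / 1.0 = 69.0 N/mm
Average = (56.0 + 69.0) / 2 = 62.5 N/mm


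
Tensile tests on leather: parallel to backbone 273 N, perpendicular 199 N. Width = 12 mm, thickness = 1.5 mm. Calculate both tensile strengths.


Area = 12 x 1.5 = 18.0 mm^2
TS (parallel) = 273 / 18.0 = 15.17 N/mm^2
TS (perpendicular) = 199 / 18.0 = 11.06 N/mm^2


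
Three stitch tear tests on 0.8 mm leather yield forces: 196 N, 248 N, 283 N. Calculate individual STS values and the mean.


STS1 = 245.0 N/mm
STS2 = 310.0 N/mm
STS3 = 353.8 N/mm
Mean = 302.9 N/mm


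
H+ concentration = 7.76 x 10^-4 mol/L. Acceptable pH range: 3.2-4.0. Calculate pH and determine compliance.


pH = -log10(7.76 x 10^-4) = 3.11
Range: 3.2 to 4.0
Compliant: No


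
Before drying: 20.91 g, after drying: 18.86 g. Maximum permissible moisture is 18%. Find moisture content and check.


Moisture content = 9.8%
Acceptable: Yes
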